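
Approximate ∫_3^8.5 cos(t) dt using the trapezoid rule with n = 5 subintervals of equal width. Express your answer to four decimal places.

0.5897

Δt = (8.5 − 3)/5 = 1.1.
f(3) ≈ -0.9900, f(4.1) ≈ -0.5748, f(5.2) ≈ 0.4685, f(6.3) ≈ 0.9999, f(7.4) ≈ 0.4385, f(8.5) ≈ -0.6020.
T_5 = (Δt/2)·[f(t_0) + 2f(t_1) + ... + 2f(t_{4}) + f(t_5)].
Sum ≈ 0.5897.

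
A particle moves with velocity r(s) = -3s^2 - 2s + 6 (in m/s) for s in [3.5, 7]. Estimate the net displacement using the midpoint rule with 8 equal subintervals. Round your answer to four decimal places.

-315.7075

Δs = (7 − 3.5)/8 = 0.4375.
Midpoints: 3.71875, 4.15625, 4.59375, 5.03125, 5.46875, 5.90625, 6.34375, 6.78125.
r(3.71875) = -43955/1024, r(4.15625) = -55435/1024, r(4.59375) = -68091/1024, r(5.03125) = -81923/1024, r(5.46875) = -96931/1024, r(5.90625) = -113115/1024, r(6.34375) = -130475/1024, r(6.78125) = -149011/1024.
Sum = Δs · [r(3.71875) + r(4.15625) + r(4.59375) + ...].
Sum ≈ -315.7075.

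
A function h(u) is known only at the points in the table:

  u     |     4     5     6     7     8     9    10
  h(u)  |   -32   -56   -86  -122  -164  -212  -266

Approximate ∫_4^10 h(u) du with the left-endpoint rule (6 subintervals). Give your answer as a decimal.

Δu = 1.
Sum = 1·[(-32) + (-56) + (-86) + (-122) + (-164) + (-212)] = -672.

-672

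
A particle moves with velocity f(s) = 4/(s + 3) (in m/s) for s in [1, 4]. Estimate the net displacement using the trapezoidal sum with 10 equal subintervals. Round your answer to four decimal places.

2.2397

Δs = (4 − 1)/10 = 0.3.
f(1) = 1, f(1.3) = 40/43, f(1.6) = 20/23, f(1.9) = 40/49, f(2.2) = 10/13, f(2.5) = 8/11, f(2.8) = 20/29, f(3.1) = 40/61, f(3.4) = 0.625, f(3.7) = 40/67, f(4) = 4/7.
T_10 = (Δs/2)·[f(s_0) + 2f(s_1) + ... + 2f(s_{9}) + f(s_10)].
Sum ≈ 2.2397.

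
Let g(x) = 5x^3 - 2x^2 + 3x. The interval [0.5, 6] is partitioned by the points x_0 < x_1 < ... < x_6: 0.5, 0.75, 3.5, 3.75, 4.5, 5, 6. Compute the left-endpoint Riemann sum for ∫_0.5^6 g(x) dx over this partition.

Subinterval widths: 0.25, 2.75, 0.25, 0.75, 0.5, 1.
Left endpoints: 0.5, 0.75, 3.5, 3.75, 4.5, 5.
g(0.5) = 1.625, g(0.75) = 3.234375, g(3.5) = 200.375, g(3.75) = 246.796875, g(4.5) = 428.625, g(5) = 590.
Sum = Σ Δx_i · g(x_i).
Sum = 1048.8046875.

1048.8046875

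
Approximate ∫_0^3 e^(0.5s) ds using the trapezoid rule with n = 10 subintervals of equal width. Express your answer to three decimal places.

Δs = (3 − 0)/10 = 0.3.
f(0) ≈ 1.000, f(0.3) ≈ 1.162, f(0.6) ≈ 1.350, f(0.9) ≈ 1.568, f(1.2) ≈ 1.822, f(1.5) ≈ 2.117, f(1.8) ≈ 2.460, f(2.1) ≈ 2.858, f(2.4) ≈ 3.320, f(2.7) ≈ 3.857, f(3) ≈ 4.482.
T_10 = (Δs/2)·[f(s_0) + 2f(s_1) + ... + 2f(s_{9}) + f(s_10)].
Sum ≈ 6.976.

6.976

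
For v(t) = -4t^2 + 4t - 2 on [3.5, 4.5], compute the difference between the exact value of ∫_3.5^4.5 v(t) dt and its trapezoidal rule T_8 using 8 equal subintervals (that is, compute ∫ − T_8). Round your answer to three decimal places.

Exact integral: ∫_3.5^4.5 v(t) dt ≈ -50.33333.
T_8 = -50.34375.
Error ≈ -50.33333 − (-50.34375) ≈ 0.010.

0.010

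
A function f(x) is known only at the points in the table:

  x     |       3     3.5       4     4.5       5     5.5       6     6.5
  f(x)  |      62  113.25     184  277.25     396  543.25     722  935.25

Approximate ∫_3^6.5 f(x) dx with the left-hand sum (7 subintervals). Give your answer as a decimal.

Δx = 0.5.
Sum = 0.5·[62 + 113.25 + 184 + 277.25 + 396 + 543.25 + 722] = 1148.875.

1148.875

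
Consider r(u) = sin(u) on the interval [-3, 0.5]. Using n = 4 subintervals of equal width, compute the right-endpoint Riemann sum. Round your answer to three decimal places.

-1.475

Δu = (0.5 − (-3))/4 = 0.875.
Right endpoints: -2.125, -1.25, -0.375, 0.5.
r(-2.125) ≈ -0.850, r(-1.25) ≈ -0.949, r(-0.375) ≈ -0.366, r(0.5) ≈ 0.479.
Sum = Δu · [r(-2.125) + r(-1.25) + r(-0.375) + r(0.5)].
Sum ≈ -1.475.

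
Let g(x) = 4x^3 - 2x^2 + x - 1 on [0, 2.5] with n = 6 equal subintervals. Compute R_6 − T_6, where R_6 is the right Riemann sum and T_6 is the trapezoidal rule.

R_6 ≈ 41.1487269.
T_6 ≈ 30.2112269.
R_6 − T_6 = 10.9375.

10.9375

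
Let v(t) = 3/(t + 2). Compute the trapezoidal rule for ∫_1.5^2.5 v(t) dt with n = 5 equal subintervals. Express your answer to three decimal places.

Δt = (2.5 − 1.5)/5 = 0.2.
v(1.5) = 6/7, v(1.7) = 30/37, v(1.9) = 10/13, v(2.1) = 30/41, v(2.3) = 30/43, v(2.5) = 2/3.
T_5 = (Δt/2)·[v(t_0) + 2v(t_1) + ... + 2v(t_{4}) + v(t_5)].
Sum ≈ 0.754.

0.754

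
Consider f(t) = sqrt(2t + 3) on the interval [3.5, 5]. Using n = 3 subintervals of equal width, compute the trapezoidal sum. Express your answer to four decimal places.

5.0823

Δt = (5 − 3.5)/3 = 0.5.
f(3.5) ≈ 3.1623, f(4) ≈ 3.3166, f(4.5) ≈ 3.4641, f(5) ≈ 3.6056.
T_3 = (Δt/2)·[f(t_0) + 2f(t_1) + 2f(t_2) + f(t_3)].
Sum ≈ 5.0823.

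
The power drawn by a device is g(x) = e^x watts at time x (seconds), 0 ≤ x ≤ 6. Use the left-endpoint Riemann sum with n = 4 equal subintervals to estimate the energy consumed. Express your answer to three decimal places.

Δx = (6 − 0)/4 = 1.5.
Left endpoints: 0, 1.5, 3, 4.5.
g(0) ≈ 1.000, g(1.5) ≈ 4.482, g(3) ≈ 20.086, g(4.5) ≈ 90.017.
Sum = Δx · [g(0) + g(1.5) + g(3) + g(4.5)].
Sum ≈ 173.377.

173.377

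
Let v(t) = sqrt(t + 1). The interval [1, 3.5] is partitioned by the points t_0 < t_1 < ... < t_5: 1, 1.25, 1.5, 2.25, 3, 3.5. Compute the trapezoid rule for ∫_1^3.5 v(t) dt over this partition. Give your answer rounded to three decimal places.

Subinterval widths: 0.25, 0.25, 0.75, 0.75, 0.5.
v(1) ≈ 1.414, v(1.25) ≈ 1.500, v(1.5) ≈ 1.581, v(2.25) ≈ 1.803, v(3) ≈ 2.000, v(3.5) ≈ 2.121.
On each subinterval the trapezoid contributes (Δt_i/2)·[v(t_{i-1}) + v(t_i)].
Sum ≈ 4.475.

4.475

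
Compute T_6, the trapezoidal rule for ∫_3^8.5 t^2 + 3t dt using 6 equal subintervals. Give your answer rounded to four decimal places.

291.3536

Δt = (8.5 − 3)/6 = 11/12.
f(3) = 18, f(47/12) = 3901/144, f(29/6) = 1363/36, f(5.75) = 50.3125, f(20/3) = 580/9, f(91/12) = 11557/144, f(8.5) = 97.75.
T_6 = (Δt/2)·[f(t_0) + 2f(t_1) + ... + 2f(t_{5}) + f(t_6)].
Sum ≈ 291.3536.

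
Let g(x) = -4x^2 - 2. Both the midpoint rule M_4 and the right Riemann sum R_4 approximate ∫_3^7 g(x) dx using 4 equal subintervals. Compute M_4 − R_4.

M_4 = -428.
R_4 = -512.
M_4 − R_4 = 84.

84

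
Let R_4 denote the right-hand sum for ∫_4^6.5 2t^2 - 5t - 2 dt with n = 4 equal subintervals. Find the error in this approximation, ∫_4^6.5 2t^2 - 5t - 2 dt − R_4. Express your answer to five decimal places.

-12.82552

Exact integral: ∫_4^6.5 f(t) dt ≈ 69.7916667.
R_4 = 82.6171875.
Error ≈ 69.7916667 − 82.6171875 ≈ -12.82552.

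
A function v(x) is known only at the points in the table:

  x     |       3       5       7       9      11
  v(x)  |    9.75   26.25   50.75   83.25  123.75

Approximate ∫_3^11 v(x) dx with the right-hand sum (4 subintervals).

Δx = 2.
Sum = 2·[26.25 + 50.75 + 83.25 + 123.75] = 568.

568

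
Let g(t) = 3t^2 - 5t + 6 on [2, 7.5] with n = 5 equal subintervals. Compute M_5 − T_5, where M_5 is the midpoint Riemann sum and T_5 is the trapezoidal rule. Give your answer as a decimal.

M_5 = 314.58625.
T_5 = 319.5775.
M_5 − T_5 = -4.99125.

-4.99125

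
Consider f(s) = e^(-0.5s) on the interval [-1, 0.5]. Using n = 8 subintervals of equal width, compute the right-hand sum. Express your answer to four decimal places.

1.6596

Δs = (0.5 − (-1))/8 = 0.1875.
Right endpoints: -0.8125, -0.625, -0.4375, -0.25, -0.0625, 0.125, 0.3125, 0.5.
f(-0.8125) ≈ 1.5012, f(-0.625) ≈ 1.3668, f(-0.4375) ≈ 1.2445, f(-0.25) ≈ 1.1331, f(-0.0625) ≈ 1.0317, f(0.125) ≈ 0.9394, f(0.3125) ≈ 0.8553, f(0.5) ≈ 0.7788.
Sum = Δs · [f(-0.8125) + f(-0.625) + f(-0.4375) + ...].
Sum ≈ 1.6596.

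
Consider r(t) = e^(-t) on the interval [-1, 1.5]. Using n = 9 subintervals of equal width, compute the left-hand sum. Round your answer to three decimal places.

Δt = (1.5 − (-1))/9 = 5/18.
Left endpoints: -1, -13/18, -4/9, -1/6, 1/9, 7/18, 2/3, 17/18, 11/9.
r(-1) ≈ 2.718, r(-13/18) ≈ 2.059, r(-4/9) ≈ 1.560, r(-1/6) ≈ 1.181, r(1/9) ≈ 0.895, r(7/18) ≈ 0.678, r(2/3) ≈ 0.513, r(17/18) ≈ 0.389, r(11/9) ≈ 0.295.
Sum = Δt · [r(-1) + r(-13/18) + r(-4/9) + ...].
Sum ≈ 2.858.

2.858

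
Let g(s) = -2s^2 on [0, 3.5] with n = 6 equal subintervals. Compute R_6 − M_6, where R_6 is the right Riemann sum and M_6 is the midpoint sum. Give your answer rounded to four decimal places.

-7.7413

R_6 ≈ -36.126157.
M_6 ≈ -28.384838.
R_6 − M_6 ≈ -7.7413.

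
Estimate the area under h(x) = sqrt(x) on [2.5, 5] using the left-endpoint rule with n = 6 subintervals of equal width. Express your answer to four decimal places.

4.6805

Δx = (5 − 2.5)/6 = 5/12.
Left endpoints: 2.5, 35/12, 10/3, 3.75, 25/6, 55/12.
h(2.5) ≈ 1.5811, h(35/12) ≈ 1.7078, h(10/3) ≈ 1.8257, h(3.75) ≈ 1.9365, h(25/6) ≈ 2.0412, h(55/12) ≈ 2.1409.
Sum = Δx · [h(2.5) + h(35/12) + h(10/3) + ...].
Sum ≈ 4.6805.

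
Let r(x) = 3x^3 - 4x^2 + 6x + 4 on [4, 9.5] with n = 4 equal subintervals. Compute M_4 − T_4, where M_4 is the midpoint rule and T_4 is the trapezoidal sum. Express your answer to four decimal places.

M_4 ≈ 5054.537598.
T_4 ≈ 5202.065430.
M_4 − T_4 ≈ -147.5278.

-147.5278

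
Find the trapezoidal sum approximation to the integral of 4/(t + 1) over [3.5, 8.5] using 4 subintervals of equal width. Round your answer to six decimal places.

3.008625

Δt = (8.5 − 3.5)/4 = 1.25.
f(3.5) = 8/9, f(4.75) = 16/23, f(6) = 4/7, f(7.25) = 16/33, f(8.5) = 8/19.
T_4 = (Δt/2)·[f(t_0) + 2f(t_1) + 2f(t_2) + 2f(t_3) + f(t_4)].
Sum ≈ 3.008625.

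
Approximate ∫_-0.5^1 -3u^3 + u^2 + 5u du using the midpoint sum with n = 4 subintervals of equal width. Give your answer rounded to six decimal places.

1.568848

Δu = (1 − (-0.5))/4 = 0.375.
Midpoints: -0.3125, 0.0625, 0.4375, 0.8125.
f(-0.3125) = -5625/4096, f(0.0625) = 1293/4096, f(0.4375) = 8715/4096, f(0.8125) = 12753/4096.
Sum = Δu · [f(-0.3125) + f(0.0625) + f(0.4375) + f(0.8125)].
Sum ≈ 1.568848.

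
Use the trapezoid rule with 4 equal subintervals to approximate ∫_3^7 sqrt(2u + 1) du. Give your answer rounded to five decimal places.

Δu = (7 − 3)/4 = 1.
f(3) ≈ 2.64575, f(4) ≈ 3.00000, f(5) ≈ 3.31662, f(6) ≈ 3.60555, f(7) ≈ 3.87298.
T_4 = (Δu/2)·[f(u_0) + 2f(u_1) + 2f(u_2) + 2f(u_3) + f(u_4)].
Sum ≈ 13.18154.

13.18154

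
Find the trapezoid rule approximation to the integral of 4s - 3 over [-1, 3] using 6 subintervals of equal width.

Δs = (3 − (-1))/6 = 2/3.
f(-1) = -7, f(-1/3) = -13/3, f(1/3) = -5/3, f(1) = 1, f(5/3) = 11/3, f(7/3) = 19/3, f(3) = 9.
T_6 = (Δs/2)·[f(s_0) + 2f(s_1) + ... + 2f(s_{5}) + f(s_6)].
Sum = 4.

4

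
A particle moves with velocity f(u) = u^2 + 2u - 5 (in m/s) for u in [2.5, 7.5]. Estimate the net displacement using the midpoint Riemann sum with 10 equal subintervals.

Δu = (7.5 − 2.5)/10 = 0.5.
Midpoints: 2.75, 3.25, 3.75, 4.25, 4.75, 5.25, 5.75, 6.25, 6.75, 7.25.
f(2.75) = 8.0625, f(3.25) = 12.0625, f(3.75) = 16.5625, f(4.25) = 21.5625, f(4.75) = 27.0625, f(5.25) = 33.0625, f(5.75) = 39.5625, f(6.25) = 46.5625, f(6.75) = 54.0625, f(7.25) = 62.0625.
Sum = Δu · [f(2.75) + f(3.25) + f(3.75) + ...].
Sum = 160.3125.

160.3125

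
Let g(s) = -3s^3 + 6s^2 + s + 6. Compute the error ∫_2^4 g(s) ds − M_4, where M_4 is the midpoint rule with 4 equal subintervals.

Exact integral: ∫_2^4 g(s) ds = -50.
M_4 = -49.125.
Error = -50 − (-49.125) = -0.875.

-0.875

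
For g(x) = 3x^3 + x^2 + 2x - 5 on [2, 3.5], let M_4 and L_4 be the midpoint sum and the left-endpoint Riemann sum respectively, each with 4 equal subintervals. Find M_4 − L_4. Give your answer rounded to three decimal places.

20.369

M_4 ≈ 112.46924.
L_4 ≈ 92.10059.
M_4 − L_4 ≈ 20.369.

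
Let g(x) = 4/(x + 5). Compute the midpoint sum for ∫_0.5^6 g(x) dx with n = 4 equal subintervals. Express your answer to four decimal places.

2.7649

Δx = (6 − 0.5)/4 = 1.375.
Midpoints: 1.1875, 2.5625, 3.9375, 5.3125.
g(1.1875) = 64/99, g(2.5625) = 64/121, g(3.9375) = 64/143, g(5.3125) = 64/165.
Sum = Δx · [g(1.1875) + g(2.5625) + g(3.9375) + g(5.3125)].
Sum ≈ 2.7649.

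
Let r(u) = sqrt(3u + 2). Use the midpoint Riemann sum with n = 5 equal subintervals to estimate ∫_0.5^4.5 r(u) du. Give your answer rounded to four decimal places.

Δu = (4.5 − 0.5)/5 = 0.8.
Midpoints: 0.9, 1.7, 2.5, 3.3, 4.1.
r(0.9) ≈ 2.1679, r(1.7) ≈ 2.6646, r(2.5) ≈ 3.0822, r(3.3) ≈ 3.4496, r(4.1) ≈ 3.7815.
Sum = Δu · [r(0.9) + r(1.7) + r(2.5) + r(3.3) + r(4.1)].
Sum ≈ 12.1167.

12.1167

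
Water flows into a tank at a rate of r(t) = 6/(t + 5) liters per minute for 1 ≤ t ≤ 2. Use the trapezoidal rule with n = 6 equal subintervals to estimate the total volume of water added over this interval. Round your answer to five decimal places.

0.92501

Δt = (2 − 1)/6 = 1/6.
r(1) = 1, r(7/6) = 36/37, r(4/3) = 18/19, r(1.5) = 12/13, r(5/3) = 0.9, r(11/6) = 36/41, r(2) = 6/7.
T_6 = (Δt/2)·[r(t_0) + 2r(t_1) + ... + 2r(t_{5}) + r(t_6)].
Sum ≈ 0.92501.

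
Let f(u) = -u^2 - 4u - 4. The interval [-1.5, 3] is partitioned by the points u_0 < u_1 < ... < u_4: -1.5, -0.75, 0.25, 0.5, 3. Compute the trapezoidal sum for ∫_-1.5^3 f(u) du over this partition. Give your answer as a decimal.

-44.46875

Subinterval widths: 0.75, 1, 0.25, 2.5.
f(-1.5) = -0.25, f(-0.75) = -1.5625, f(0.25) = -5.0625, f(0.5) = -6.25, f(3) = -25.
On each subinterval the trapezoid contributes (Δu_i/2)·[f(u_{i-1}) + f(u_i)].
Sum = -44.46875.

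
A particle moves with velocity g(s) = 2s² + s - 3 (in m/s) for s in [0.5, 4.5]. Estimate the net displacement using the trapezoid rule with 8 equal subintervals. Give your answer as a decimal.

Δs = (4.5 − 0.5)/8 = 0.5.
g(0.5) = -2, g(1) = 0, g(1.5) = 3, g(2) = 7, g(2.5) = 12, g(3) = 18, g(3.5) = 25, g(4) = 33, g(4.5) = 42.
T_8 = (Δs/2)·[g(s_0) + 2g(s_1) + ... + 2g(s_{7}) + g(s_8)].
Sum = 59.

59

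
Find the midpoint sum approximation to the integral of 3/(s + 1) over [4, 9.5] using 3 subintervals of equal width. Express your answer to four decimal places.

2.2132

Δs = (9.5 − 4)/3 = 11/6.
Midpoints: 59/12, 6.75, 103/12.
f(59/12) = 36/71, f(6.75) = 12/31, f(103/12) = 36/115.
Sum = Δs · [f(59/12) + f(6.75) + f(103/12)].
Sum ≈ 2.2132.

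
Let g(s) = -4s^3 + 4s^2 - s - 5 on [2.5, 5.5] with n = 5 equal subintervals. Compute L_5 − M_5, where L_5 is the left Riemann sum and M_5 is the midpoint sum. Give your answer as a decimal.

L_5 = -556.92.
M_5 = -698.04.
L_5 − M_5 = 141.12.

141.12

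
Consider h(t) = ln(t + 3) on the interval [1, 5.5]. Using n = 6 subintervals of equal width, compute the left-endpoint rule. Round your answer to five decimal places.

Δt = (5.5 − 1)/6 = 0.75.
Left endpoints: 1, 1.75, 2.5, 3.25, 4, 4.75.
h(1) ≈ 1.38629, h(1.75) ≈ 1.55814, h(2.5) ≈ 1.70475, h(3.25) ≈ 1.83258, h(4) ≈ 1.94591, h(4.75) ≈ 2.04769.
Sum = Δt · [h(1) + h(1.75) + h(2.5) + ...].
Sum ≈ 7.85653.

7.85653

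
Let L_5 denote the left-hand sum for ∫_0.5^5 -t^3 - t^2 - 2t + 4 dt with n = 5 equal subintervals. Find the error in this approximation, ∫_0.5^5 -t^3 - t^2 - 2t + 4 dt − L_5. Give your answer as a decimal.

-65.761875

Exact integral: ∫_0.5^5 f(t) dt = -204.609375.
L_5 = -138.8475.
Error = -204.609375 − (-138.8475) = -65.761875.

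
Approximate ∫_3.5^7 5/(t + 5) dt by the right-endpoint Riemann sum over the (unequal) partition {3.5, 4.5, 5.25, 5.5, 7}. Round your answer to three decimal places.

Subinterval widths: 1, 0.75, 0.25, 1.5.
Right endpoints: 4.5, 5.25, 5.5, 7.
f(4.5) = 10/19, f(5.25) = 20/41, f(5.5) = 10/21, f(7) = 5/12.
Sum = Σ Δt_i · f(t_i).
Sum ≈ 1.636.

1.636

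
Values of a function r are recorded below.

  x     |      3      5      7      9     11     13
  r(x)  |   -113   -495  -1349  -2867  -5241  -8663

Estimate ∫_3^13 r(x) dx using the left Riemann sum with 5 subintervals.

-20130

Δx = 2.
Sum = 2·[(-113) + (-495) + (-1349) + (-2867) + (-5241)] = -20130.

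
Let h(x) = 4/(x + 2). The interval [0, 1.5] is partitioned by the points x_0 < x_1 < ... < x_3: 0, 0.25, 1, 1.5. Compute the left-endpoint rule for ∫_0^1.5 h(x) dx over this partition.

2.5

Subinterval widths: 0.25, 0.75, 0.5.
Left endpoints: 0, 0.25, 1.
h(0) = 2, h(0.25) = 16/9, h(1) = 4/3.
Sum = Σ Δx_i · h(x_i).
Sum = 2.5.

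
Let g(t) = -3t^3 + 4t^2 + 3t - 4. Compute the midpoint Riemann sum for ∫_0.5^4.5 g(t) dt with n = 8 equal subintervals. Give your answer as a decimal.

-170.625

Δt = (4.5 − 0.5)/8 = 0.5.
Midpoints: 0.75, 1.25, 1.75, 2.25, 2.75, 3.25, 3.75, 4.25.
g(0.75) = -0.765625, g(1.25) = 0.140625, g(1.75) = -2.578125, g(2.25) = -11.171875, g(2.75) = -27.890625, g(3.25) = -54.984375, g(3.75) = -94.703125, g(4.25) = -149.296875.
Sum = Δt · [g(0.75) + g(1.25) + g(1.75) + ...].
Sum = -170.625.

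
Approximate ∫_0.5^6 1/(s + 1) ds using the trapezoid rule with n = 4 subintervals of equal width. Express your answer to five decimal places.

1.60278

Δs = (6 − 0.5)/4 = 1.375.
f(0.5) = 2/3, f(1.875) = 8/23, f(3.25) = 4/17, f(4.625) = 8/45, f(6) = 1/7.
T_4 = (Δs/2)·[f(s_0) + 2f(s_1) + 2f(s_2) + 2f(s_3) + f(s_4)].
Sum ≈ 1.60278.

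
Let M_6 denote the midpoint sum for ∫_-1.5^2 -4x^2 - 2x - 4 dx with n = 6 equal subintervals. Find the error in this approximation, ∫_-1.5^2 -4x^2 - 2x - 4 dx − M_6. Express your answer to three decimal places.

-0.397

Exact integral: ∫_-1.5^2 f(x) dx ≈ -30.91667.
M_6 ≈ -30.51968.
Error ≈ -30.91667 − (-30.51968) ≈ -0.397.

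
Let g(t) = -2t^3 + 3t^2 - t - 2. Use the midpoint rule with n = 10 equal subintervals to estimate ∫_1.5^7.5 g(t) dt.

-1195.68

Δt = (7.5 − 1.5)/10 = 0.6.
Midpoints: 1.8, 2.4, 3, 3.6, 4.2, 4.8, 5.4, 6, 6.6, 7.2.
g(1.8) = -5.744, g(2.4) = -14.768, g(3) = -32, g(3.6) = -60.032, g(4.2) = -101.456, g(4.8) = -158.864, g(5.4) = -234.848, g(6) = -332, g(6.6) = -452.912, g(7.2) = -600.176.
Sum = Δt · [g(1.8) + g(2.4) + g(3) + ...].
Sum = -1195.68.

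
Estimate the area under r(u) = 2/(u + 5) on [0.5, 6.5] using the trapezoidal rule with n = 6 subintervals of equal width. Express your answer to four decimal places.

Δu = (6.5 − 0.5)/6 = 1.
r(0.5) = 4/11, r(1.5) = 4/13, r(2.5) = 4/15, r(3.5) = 4/17, r(4.5) = 4/19, r(5.5) = 4/21, r(6.5) = 4/23.
T_6 = (Δu/2)·[r(u_0) + 2r(u_1) + ... + 2r(u_{5}) + r(u_6)].
Sum ≈ 1.4794.

1.4794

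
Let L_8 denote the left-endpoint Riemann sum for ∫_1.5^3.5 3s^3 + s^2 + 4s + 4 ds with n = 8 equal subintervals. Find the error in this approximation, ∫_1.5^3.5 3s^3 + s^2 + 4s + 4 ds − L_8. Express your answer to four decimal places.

Exact integral: ∫_1.5^3.5 f(s) ds ≈ 149.916667.
L_8 = 133.34375.
Error ≈ 149.916667 − 133.34375 ≈ 16.5729.

16.5729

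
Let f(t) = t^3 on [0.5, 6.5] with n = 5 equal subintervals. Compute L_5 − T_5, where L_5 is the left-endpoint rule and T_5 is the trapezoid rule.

L_5 = 296.67.
T_5 = 461.37.
L_5 − T_5 = -164.7.

-164.7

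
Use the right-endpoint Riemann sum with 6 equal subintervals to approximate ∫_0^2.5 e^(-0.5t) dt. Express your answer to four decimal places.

Δt = (2.5 − 0)/6 = 5/12.
Right endpoints: 5/12, 5/6, 1.25, 5/3, 25/12, 2.5.
f(5/12) ≈ 0.8119, f(5/6) ≈ 0.6592, f(1.25) ≈ 0.5353, f(5/3) ≈ 0.4346, f(25/12) ≈ 0.3529, f(2.5) ≈ 0.2865.
Sum = Δt · [f(5/12) + f(5/6) + f(1.25) + ...].
Sum ≈ 1.2835.

1.2835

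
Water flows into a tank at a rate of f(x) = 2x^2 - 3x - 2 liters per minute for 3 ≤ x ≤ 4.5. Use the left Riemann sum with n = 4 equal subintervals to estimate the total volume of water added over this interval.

19.5703125

Δx = (4.5 − 3)/4 = 0.375.
Left endpoints: 3, 3.375, 3.75, 4.125.
f(3) = 7, f(3.375) = 10.65625, f(3.75) = 14.875, f(4.125) = 19.65625.
Sum = Δx · [f(3) + f(3.375) + f(3.75) + f(4.125)].
Sum = 19.5703125.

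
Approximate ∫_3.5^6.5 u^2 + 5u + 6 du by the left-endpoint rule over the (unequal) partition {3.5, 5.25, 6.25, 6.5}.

141.453125

Subinterval widths: 1.75, 1, 0.25.
Left endpoints: 3.5, 5.25, 6.25.
f(3.5) = 35.75, f(5.25) = 59.8125, f(6.25) = 76.3125.
Sum = Σ Δu_i · f(u_i).
Sum = 141.453125.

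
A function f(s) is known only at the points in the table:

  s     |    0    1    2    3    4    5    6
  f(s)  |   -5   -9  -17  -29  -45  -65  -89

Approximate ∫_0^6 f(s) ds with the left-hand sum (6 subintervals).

Δs = 1.
Sum = 1·[(-5) + (-9) + (-17) + (-29) + (-45) + (-65)] = -170.

-170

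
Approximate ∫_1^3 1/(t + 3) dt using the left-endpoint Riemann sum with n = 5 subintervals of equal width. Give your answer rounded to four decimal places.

0.4226

Δt = (3 − 1)/5 = 0.4.
Left endpoints: 1, 1.4, 1.8, 2.2, 2.6.
f(1) = 0.25, f(1.4) = 5/22, f(1.8) = 5/24, f(2.2) = 5/26, f(2.6) = 5/28.
Sum = Δt · [f(1) + f(1.4) + f(1.8) + f(2.2) + f(2.6)].
Sum ≈ 0.4226.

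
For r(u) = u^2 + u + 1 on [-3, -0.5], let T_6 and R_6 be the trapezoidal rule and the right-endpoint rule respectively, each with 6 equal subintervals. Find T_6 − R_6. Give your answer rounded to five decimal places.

1.30208

T_6 ≈ 7.1556713.
R_6 ≈ 5.8535880.
T_6 − R_6 ≈ 1.30208.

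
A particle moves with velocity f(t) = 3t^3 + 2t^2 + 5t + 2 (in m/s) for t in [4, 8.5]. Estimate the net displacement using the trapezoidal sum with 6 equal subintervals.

Δt = (8.5 − 4)/6 = 0.75.
f(4) = 246, f(4.75) = 392.390625, f(5.5) = 589.125, f(6.25) = 843.796875, f(7) = 1164, f(7.75) = 1557.328125, f(8.5) = 2031.375.
T_6 = (Δt/2)·[f(t_0) + 2f(t_1) + ... + 2f(t_{5}) + f(t_6)].
Sum = 4263.99609375.

4263.99609375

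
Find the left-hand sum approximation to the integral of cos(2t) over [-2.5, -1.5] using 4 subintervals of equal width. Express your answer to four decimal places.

Δt = (-1.5 − (-2.5))/4 = 0.25.
Left endpoints: -2.5, -2.25, -2, -1.75.
f(-2.5) ≈ 0.2837, f(-2.25) ≈ -0.2108, f(-2) ≈ -0.6536, f(-1.75) ≈ -0.9365.
Sum = Δt · [f(-2.5) + f(-2.25) + f(-2) + f(-1.75)].
Sum ≈ -0.3793.

-0.3793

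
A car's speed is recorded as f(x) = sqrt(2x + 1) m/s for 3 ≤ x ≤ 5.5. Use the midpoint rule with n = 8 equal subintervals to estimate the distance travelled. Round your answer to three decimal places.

Δx = (5.5 − 3)/8 = 0.3125.
Midpoints: 3.15625, 3.46875, 3.78125, 4.09375, 4.40625, 4.71875, 5.03125, 5.34375.
f(3.15625) ≈ 2.704, f(3.46875) ≈ 2.817, f(3.78125) ≈ 2.926, f(4.09375) ≈ 3.031, f(4.40625) ≈ 3.132, f(4.71875) ≈ 3.231, f(5.03125) ≈ 3.326, f(5.34375) ≈ 3.419.
Sum = Δx · [f(3.15625) + f(3.46875) + f(3.78125) + ...].
Sum ≈ 7.683.

7.683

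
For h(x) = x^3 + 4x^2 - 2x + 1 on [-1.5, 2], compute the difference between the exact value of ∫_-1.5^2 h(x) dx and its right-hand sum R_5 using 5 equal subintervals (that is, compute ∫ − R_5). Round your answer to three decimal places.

-5.339

Exact integral: ∫_-1.5^2 h(x) dx ≈ 19.65104.
R_5 = 24.99.
Error ≈ 19.65104 − 24.99 ≈ -5.339.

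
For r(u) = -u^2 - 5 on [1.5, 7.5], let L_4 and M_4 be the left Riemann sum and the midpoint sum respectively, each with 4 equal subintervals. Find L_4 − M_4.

L_4 = -131.25.
M_4 = -168.375.
L_4 − M_4 = 37.125.

37.125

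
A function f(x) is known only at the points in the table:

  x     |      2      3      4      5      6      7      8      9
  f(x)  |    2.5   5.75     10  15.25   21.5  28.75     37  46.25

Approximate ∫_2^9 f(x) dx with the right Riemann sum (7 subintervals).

Δx = 1.
Sum = 1·[5.75 + 10 + 15.25 + 21.5 + 28.75 + 37 + 46.25] = 164.5.

164.5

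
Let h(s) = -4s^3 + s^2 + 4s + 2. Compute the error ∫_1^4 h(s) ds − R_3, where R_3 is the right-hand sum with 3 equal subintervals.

Exact integral: ∫_1^4 h(s) ds = -198.
R_3 = -325.
Error = -198 − (-325) = 127.

127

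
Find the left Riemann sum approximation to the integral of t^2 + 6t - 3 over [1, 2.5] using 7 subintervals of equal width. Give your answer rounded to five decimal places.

Δt = (2.5 − 1)/7 = 3/14.
Left endpoints: 1, 17/14, 10/7, 23/14, 13/7, 29/14, 16/7.
f(1) = 4, f(17/14) = 1129/196, f(10/7) = 373/49, f(23/14) = 1873/196, f(13/7) = 568/49, f(29/14) = 2689/196, f(16/7) = 781/49.
Sum = Δt · [f(1) + f(17/14) + f(10/7) + ...].
Sum ≈ 14.60969.

14.60969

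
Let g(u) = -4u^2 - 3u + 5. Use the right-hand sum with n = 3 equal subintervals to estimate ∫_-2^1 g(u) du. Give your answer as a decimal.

7

Δu = (1 − (-2))/3 = 1.
Right endpoints: -1, 0, 1.
g(-1) = 4, g(0) = 5, g(1) = -2.
Sum = Δu · [g(-1) + g(0) + g(1)].
Sum = 7.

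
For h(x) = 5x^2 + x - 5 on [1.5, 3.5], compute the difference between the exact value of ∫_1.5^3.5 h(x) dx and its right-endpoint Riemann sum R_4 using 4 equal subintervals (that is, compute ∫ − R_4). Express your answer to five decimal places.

Exact integral: ∫_1.5^3.5 h(x) dx ≈ 60.8333333.
R_4 = 74.25.
Error ≈ 60.8333333 − 74.25 ≈ -13.41667.

-13.41667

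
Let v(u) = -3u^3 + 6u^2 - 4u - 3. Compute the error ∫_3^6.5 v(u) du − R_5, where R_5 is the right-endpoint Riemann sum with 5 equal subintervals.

205.585625

Exact integral: ∫_3^6.5 v(u) du = -859.796875.
R_5 = -1065.3825.
Error = -859.796875 − (-1065.3825) = 205.585625.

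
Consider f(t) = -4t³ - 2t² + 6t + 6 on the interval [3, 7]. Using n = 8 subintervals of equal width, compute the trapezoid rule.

-2397

Δt = (7 − 3)/8 = 0.5.
f(3) = -102, f(3.5) = -169, f(4) = -258, f(4.5) = -372, f(5) = -514, f(5.5) = -687, f(6) = -894, f(6.5) = -1138, f(7) = -1422.
T_8 = (Δt/2)·[f(t_0) + 2f(t_1) + ... + 2f(t_{7}) + f(t_8)].
Sum = -2397.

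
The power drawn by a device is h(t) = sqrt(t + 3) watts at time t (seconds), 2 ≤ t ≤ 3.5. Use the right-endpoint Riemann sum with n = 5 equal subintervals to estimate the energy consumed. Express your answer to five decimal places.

3.64113

Δt = (3.5 − 2)/5 = 0.3.
Right endpoints: 2.3, 2.6, 2.9, 3.2, 3.5.
h(2.3) ≈ 2.30217, h(2.6) ≈ 2.36643, h(2.9) ≈ 2.42899, h(3.2) ≈ 2.48998, h(3.5) ≈ 2.54951.
Sum = Δt · [h(2.3) + h(2.6) + h(2.9) + h(3.2) + h(3.5)].
Sum ≈ 3.64113.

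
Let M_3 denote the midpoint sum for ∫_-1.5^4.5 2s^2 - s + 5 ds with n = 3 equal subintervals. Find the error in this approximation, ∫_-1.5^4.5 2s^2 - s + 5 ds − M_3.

Exact integral: ∫_-1.5^4.5 f(s) ds = 84.
M_3 = 80.
Error = 84 − 80 = 4.

4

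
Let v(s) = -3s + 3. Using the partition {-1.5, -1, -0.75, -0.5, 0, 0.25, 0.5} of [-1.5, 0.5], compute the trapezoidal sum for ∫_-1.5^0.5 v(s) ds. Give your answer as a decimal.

Subinterval widths: 0.5, 0.25, 0.25, 0.5, 0.25, 0.25.
v(-1.5) = 7.5, v(-1) = 6, v(-0.75) = 5.25, v(-0.5) = 4.5, v(0) = 3, v(0.25) = 2.25, v(0.5) = 1.5.
On each subinterval the trapezoid contributes (Δs_i/2)·[v(s_{i-1}) + v(s_i)].
Sum = 9.

9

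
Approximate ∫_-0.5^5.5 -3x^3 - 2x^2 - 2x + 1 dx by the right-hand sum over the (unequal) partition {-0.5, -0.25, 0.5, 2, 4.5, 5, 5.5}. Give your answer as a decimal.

Subinterval widths: 0.25, 0.75, 1.5, 2.5, 0.5, 0.5.
Right endpoints: -0.25, 0.5, 2, 4.5, 5, 5.5.
f(-0.25) = 1.421875, f(0.5) = -0.875, f(2) = -35, f(4.5) = -321.875, f(5) = -434, f(5.5) = -569.625.
Sum = Σ Δx_i · f(x_i).
Sum = -1359.30078125.

-1359.30078125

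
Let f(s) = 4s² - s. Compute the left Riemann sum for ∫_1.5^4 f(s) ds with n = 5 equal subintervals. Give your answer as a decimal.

61.25

Δs = (4 − 1.5)/5 = 0.5.
Left endpoints: 1.5, 2, 2.5, 3, 3.5.
f(1.5) = 7.5, f(2) = 14, f(2.5) = 22.5, f(3) = 33, f(3.5) = 45.5.
Sum = Δs · [f(1.5) + f(2) + f(2.5) + f(3) + f(3.5)].
Sum = 61.25.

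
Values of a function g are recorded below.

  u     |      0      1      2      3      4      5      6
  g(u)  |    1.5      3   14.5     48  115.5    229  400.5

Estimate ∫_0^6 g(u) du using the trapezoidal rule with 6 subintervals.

611

Δu = 1.
T_6 = (1/2)·[1.5 + 2·3 + 2·14.5 + 2·48 + 2·115.5 + 2·229 + 400.5] = 611.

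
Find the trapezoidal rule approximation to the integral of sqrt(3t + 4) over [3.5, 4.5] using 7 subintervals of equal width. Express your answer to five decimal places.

Δt = (4.5 − 3.5)/7 = 1/7.
f(3.5) ≈ 3.80789, f(51/14) ≈ 3.86375, f(53/14) ≈ 3.91882, f(55/14) ≈ 3.97312, f(57/14) ≈ 4.02670, f(59/14) ≈ 4.07957, f(61/14) ≈ 4.13176, f(4.5) ≈ 4.18330.
T_7 = (Δt/2)·[f(t_0) + 2f(t_1) + ... + 2f(t_{6}) + f(t_7)].
Sum ≈ 3.99847.

3.99847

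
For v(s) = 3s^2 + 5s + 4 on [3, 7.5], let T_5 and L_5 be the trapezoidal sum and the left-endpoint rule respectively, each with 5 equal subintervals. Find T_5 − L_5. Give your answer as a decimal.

73.9125

T_5 = 532.8225.
L_5 = 458.91.
T_5 − L_5 = 73.9125.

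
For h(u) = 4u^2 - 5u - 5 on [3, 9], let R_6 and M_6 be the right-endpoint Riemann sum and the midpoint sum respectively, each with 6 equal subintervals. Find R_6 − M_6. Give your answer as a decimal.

R_6 = 859.
M_6 = 724.
R_6 − M_6 = 135.

135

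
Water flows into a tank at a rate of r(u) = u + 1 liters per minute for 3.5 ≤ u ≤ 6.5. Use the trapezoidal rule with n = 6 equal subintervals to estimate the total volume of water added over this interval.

18

Δu = (6.5 − 3.5)/6 = 0.5.
r(3.5) = 4.5, r(4) = 5, r(4.5) = 5.5, r(5) = 6, r(5.5) = 6.5, r(6) = 7, r(6.5) = 7.5.
T_6 = (Δu/2)·[r(u_0) + 2r(u_1) + ... + 2r(u_{5}) + r(u_6)].
Sum = 18.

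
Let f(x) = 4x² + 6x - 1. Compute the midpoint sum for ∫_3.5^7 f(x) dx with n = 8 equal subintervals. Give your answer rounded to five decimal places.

506.69336

Δx = (7 − 3.5)/8 = 0.4375.
Midpoints: 3.71875, 4.15625, 4.59375, 5.03125, 5.46875, 5.90625, 6.34375, 6.78125.
f(3.71875) = 76.62890625, f(4.15625) = 93.03515625, f(4.59375) = 110.97265625, f(5.03125) = 130.44140625, f(5.46875) = 151.44140625, f(5.90625) = 173.97265625, f(6.34375) = 198.03515625, f(6.78125) = 223.62890625.
Sum = Δx · [f(3.71875) + f(4.15625) + f(4.59375) + ...].
Sum ≈ 506.69336.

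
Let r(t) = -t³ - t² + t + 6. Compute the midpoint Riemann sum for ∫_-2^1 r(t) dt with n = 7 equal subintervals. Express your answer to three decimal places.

17.227

Δt = (1 − (-2))/7 = 3/7.
Midpoints: -25/14, -19/14, -13/14, -0.5, -1/14, 5/14, 11/14.
r(-25/14) = 18439/2744, r(-19/14) = 14545/2744, r(-13/14) = 13747/2744, r(-0.5) = 5.375, r(-1/14) = 16255/2744, r(5/14) = 16969/2744, r(11/14) = 15595/2744.
Sum = Δt · [r(-25/14) + r(-19/14) + r(-13/14) + ...].
Sum ≈ 17.227.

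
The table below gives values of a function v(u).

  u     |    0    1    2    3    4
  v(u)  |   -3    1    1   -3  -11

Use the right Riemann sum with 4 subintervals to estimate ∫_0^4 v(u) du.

-12

Δu = 1.
Sum = 1·[1 + 1 + (-3) + (-11)] = -12.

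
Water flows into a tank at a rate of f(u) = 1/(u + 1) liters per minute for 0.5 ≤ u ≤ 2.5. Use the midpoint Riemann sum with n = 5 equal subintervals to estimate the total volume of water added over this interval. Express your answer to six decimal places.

0.844913

Δu = (2.5 − 0.5)/5 = 0.4.
Midpoints: 0.7, 1.1, 1.5, 1.9, 2.3.
f(0.7) = 10/17, f(1.1) = 10/21, f(1.5) = 0.4, f(1.9) = 10/29, f(2.3) = 10/33.
Sum = Δu · [f(0.7) + f(1.1) + f(1.5) + f(1.9) + f(2.3)].
Sum ≈ 0.844913.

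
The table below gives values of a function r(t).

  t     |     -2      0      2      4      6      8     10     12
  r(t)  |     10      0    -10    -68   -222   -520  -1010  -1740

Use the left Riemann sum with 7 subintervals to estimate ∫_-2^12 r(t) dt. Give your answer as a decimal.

Δt = 2.
Sum = 2·[10 + 0 + (-10) + (-68) + (-222) + (-520) + (-1010)] = -3640.

-3640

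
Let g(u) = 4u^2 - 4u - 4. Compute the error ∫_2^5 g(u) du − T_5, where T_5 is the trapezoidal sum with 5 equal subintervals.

-0.72

Exact integral: ∫_2^5 g(u) du = 102.
T_5 = 102.72.
Error = 102 − 102.72 = -0.72.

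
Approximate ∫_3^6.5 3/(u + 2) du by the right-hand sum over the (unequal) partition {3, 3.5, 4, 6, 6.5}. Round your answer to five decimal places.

1.44920

Subinterval widths: 0.5, 0.5, 2, 0.5.
Right endpoints: 3.5, 4, 6, 6.5.
f(3.5) = 6/11, f(4) = 0.5, f(6) = 0.375, f(6.5) = 6/17.
Sum = Σ Δu_i · f(u_i).
Sum ≈ 1.44920.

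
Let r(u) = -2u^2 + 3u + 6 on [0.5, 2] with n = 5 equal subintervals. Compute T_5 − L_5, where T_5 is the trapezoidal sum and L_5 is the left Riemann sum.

-0.45

T_5 = 9.33.
L_5 = 9.78.
T_5 − L_5 = -0.45.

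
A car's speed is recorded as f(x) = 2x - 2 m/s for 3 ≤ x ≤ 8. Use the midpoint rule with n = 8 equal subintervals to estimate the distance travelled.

Δx = (8 − 3)/8 = 0.625.
Midpoints: 3.3125, 3.9375, 4.5625, 5.1875, 5.8125, 6.4375, 7.0625, 7.6875.
f(3.3125) = 4.625, f(3.9375) = 5.875, f(4.5625) = 7.125, f(5.1875) = 8.375, f(5.8125) = 9.625, f(6.4375) = 10.875, f(7.0625) = 12.125, f(7.6875) = 13.375.
Sum = Δx · [f(3.3125) + f(3.9375) + f(4.5625) + ...].
Sum = 45.

45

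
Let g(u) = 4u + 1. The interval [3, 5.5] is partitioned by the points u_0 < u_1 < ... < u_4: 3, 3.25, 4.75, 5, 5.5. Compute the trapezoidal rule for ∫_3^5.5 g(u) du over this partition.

Subinterval widths: 0.25, 1.5, 0.25, 0.5.
g(3) = 13, g(3.25) = 14, g(4.75) = 20, g(5) = 21, g(5.5) = 23.
On each subinterval the trapezoid contributes (Δu_i/2)·[g(u_{i-1}) + g(u_i)].
Sum = 45.

45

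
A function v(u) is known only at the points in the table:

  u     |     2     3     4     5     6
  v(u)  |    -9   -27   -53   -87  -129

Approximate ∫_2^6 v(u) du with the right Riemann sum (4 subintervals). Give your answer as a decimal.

-296

Δu = 1.
Sum = 1·[(-27) + (-53) + (-87) + (-129)] = -296.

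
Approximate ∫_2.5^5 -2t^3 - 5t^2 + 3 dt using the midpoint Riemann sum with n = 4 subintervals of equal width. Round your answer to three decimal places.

-465.522

Δt = (5 − 2.5)/4 = 0.625.
Midpoints: 2.8125, 3.4375, 4.0625, 4.6875.
f(2.8125) = -165981/2048, f(3.4375) = -281231/2048, f(4.0625) = -437481/2048, f(4.6875) = -640731/2048.
Sum = Δt · [f(2.8125) + f(3.4375) + f(4.0625) + f(4.6875)].
Sum ≈ -465.522.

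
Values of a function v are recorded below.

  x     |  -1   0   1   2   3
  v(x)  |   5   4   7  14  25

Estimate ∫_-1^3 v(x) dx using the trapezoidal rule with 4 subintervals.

Δx = 1.
T_4 = (1/2)·[5 + 2·4 + 2·7 + 2·14 + 25] = 40.

40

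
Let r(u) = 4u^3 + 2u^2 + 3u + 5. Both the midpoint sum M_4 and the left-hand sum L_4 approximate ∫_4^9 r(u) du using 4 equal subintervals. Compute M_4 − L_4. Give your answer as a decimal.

M_4 = 6818.75.
L_4 = 5221.875.
M_4 − L_4 = 1596.875.

1596.875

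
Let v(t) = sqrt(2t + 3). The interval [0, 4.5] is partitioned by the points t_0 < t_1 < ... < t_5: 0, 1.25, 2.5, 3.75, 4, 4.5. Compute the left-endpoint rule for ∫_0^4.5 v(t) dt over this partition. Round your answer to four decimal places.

Subinterval widths: 1.25, 1.25, 1.25, 0.25, 0.5.
Left endpoints: 0, 1.25, 2.5, 3.75, 4.
v(0) ≈ 1.7321, v(1.25) ≈ 2.3452, v(2.5) ≈ 2.8284, v(3.75) ≈ 3.2404, v(4) ≈ 3.3166.
Sum = Σ Δt_i · v(t_i).
Sum ≈ 11.1005.

11.1005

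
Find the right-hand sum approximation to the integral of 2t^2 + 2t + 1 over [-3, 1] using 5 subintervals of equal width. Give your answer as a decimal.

12.32

Δt = (1 − (-3))/5 = 0.8.
Right endpoints: -2.2, -1.4, -0.6, 0.2, 1.
f(-2.2) = 6.28, f(-1.4) = 2.12, f(-0.6) = 0.52, f(0.2) = 1.48, f(1) = 5.
Sum = Δt · [f(-2.2) + f(-1.4) + f(-0.6) + f(0.2) + f(1)].
Sum = 12.32.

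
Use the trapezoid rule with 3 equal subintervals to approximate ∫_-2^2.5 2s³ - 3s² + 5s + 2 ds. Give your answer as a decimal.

0

Δs = (2.5 − (-2))/3 = 1.5.
f(-2) = -36, f(-0.5) = -1.5, f(1) = 6, f(2.5) = 27.
T_3 = (Δs/2)·[f(s_0) + 2f(s_1) + 2f(s_2) + f(s_3)].
Sum = 0.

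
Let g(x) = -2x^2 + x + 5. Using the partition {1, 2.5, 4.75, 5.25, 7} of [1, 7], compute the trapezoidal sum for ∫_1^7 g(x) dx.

-180.75

Subinterval widths: 1.5, 2.25, 0.5, 1.75.
g(1) = 4, g(2.5) = -5, g(4.75) = -35.375, g(5.25) = -44.875, g(7) = -86.
On each subinterval the trapezoid contributes (Δx_i/2)·[g(x_{i-1}) + g(x_i)].
Sum = -180.75.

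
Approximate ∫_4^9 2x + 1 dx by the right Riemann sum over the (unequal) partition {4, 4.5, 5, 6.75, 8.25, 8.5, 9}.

76.125

Subinterval widths: 0.5, 0.5, 1.75, 1.5, 0.25, 0.5.
Right endpoints: 4.5, 5, 6.75, 8.25, 8.5, 9.
f(4.5) = 10, f(5) = 11, f(6.75) = 14.5, f(8.25) = 17.5, f(8.5) = 18, f(9) = 19.
Sum = Σ Δx_i · f(x_i).
Sum = 76.125.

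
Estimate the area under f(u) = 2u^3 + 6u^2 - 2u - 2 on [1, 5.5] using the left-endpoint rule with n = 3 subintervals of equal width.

419.625

Δu = (5.5 − 1)/3 = 1.5.
Left endpoints: 1, 2.5, 4.
f(1) = 4, f(2.5) = 61.75, f(4) = 214.
Sum = Δu · [f(1) + f(2.5) + f(4)].
Sum = 419.625.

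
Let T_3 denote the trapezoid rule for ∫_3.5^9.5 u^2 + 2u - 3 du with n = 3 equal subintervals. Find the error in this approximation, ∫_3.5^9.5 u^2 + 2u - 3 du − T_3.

-4

Exact integral: ∫_3.5^9.5 f(u) du = 331.5.
T_3 = 335.5.
Error = 331.5 − 335.5 = -4.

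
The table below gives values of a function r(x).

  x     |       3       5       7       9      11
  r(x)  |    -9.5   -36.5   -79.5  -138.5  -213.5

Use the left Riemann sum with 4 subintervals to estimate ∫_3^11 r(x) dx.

-528

Δx = 2.
Sum = 2·[(-9.5) + (-36.5) + (-79.5) + (-138.5)] = -528.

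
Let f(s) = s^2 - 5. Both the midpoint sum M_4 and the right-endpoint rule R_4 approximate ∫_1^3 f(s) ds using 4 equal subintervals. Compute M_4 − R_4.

M_4 = -1.375.
R_4 = 0.75.
M_4 − R_4 = -2.125.

-2.125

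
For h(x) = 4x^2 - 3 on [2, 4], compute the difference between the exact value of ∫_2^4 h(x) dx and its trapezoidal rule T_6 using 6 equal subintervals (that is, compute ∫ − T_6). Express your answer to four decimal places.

Exact integral: ∫_2^4 h(x) dx ≈ 68.666667.
T_6 ≈ 68.814815.
Error ≈ 68.666667 − 68.814815 ≈ -0.1481.

-0.1481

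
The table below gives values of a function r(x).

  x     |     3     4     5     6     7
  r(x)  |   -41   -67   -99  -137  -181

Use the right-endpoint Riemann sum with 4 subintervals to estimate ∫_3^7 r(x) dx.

Δx = 1.
Sum = 1·[(-67) + (-99) + (-137) + (-181)] = -484.

-484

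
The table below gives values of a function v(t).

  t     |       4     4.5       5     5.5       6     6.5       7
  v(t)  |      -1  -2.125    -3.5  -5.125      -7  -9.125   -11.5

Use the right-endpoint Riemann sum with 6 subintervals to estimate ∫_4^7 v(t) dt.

Δt = 0.5.
Sum = 0.5·[(-2.125) + (-3.5) + (-5.125) + (-7) + (-9.125) + (-11.5)] = -19.1875.

-19.1875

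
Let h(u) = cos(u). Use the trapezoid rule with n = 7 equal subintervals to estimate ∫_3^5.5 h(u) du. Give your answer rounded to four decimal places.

-0.8376

Δu = (5.5 − 3)/7 = 5/14.
h(3) ≈ -0.9900, h(47/14) ≈ -0.9769, h(26/7) ≈ -0.8404, h(57/14) ≈ -0.5980, h(31/7) ≈ -0.2800, h(67/14) ≈ 0.0733, h(36/7) ≈ 0.4173, h(5.5) ≈ 0.7087.
T_7 = (Δu/2)·[h(u_0) + 2h(u_1) + ... + 2h(u_{6}) + h(u_7)].
Sum ≈ -0.8376.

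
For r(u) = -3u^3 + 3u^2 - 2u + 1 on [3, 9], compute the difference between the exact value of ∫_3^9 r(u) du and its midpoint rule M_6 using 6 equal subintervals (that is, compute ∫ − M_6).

-25.5

Exact integral: ∫_3^9 r(u) du = -4224.
M_6 = -4198.5.
Error = -4224 − (-4198.5) = -25.5.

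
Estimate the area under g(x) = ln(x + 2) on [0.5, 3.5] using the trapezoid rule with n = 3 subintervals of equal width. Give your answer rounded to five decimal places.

Δx = (3.5 − 0.5)/3 = 1.
g(0.5) ≈ 0.91629, g(1.5) ≈ 1.25276, g(2.5) ≈ 1.50408, g(3.5) ≈ 1.70475.
T_3 = (Δx/2)·[g(x_0) + 2g(x_1) + 2g(x_2) + g(x_3)].
Sum ≈ 4.06736.

4.06736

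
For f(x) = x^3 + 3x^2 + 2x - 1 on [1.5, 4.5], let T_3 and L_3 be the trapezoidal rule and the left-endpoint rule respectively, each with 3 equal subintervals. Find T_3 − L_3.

73.875

T_3 = 210.
L_3 = 136.125.
T_3 − L_3 = 73.875.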